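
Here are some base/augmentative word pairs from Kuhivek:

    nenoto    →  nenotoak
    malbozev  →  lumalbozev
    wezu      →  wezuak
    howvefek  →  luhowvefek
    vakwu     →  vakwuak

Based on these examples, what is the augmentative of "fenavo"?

nenoto and malbozev both have 3 vowels yet inflect differently (nenotoak, lumalbozev), so the number of vowels is not what conditions the rule; whether the stem ends in a vowel or a consonant is.
"fenavo" ends in a vowel. The stems ending in a vowel (nenoto → nenotoak, vakwu → vakwuak, wezu → wezuak) add -ak.
The other pattern: stems ending in a consonant add the prefix lu-.
So fenavo → fenavoak.

fenavoak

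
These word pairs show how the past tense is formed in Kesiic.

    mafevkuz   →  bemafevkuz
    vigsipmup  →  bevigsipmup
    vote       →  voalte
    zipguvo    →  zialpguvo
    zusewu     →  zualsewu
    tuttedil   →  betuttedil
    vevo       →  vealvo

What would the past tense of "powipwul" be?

zusewu and mafevkuz both have last vowel 'u' yet inflect differently (zualsewu, bemafevkuz), so the last vowel is not what conditions the rule; whether the stem ends in a vowel or a consonant is.
"powipwul" ends in a consonant. The stems ending in a consonant (tuttedil → betuttedil, mafevkuz → bemafevkuz, vigsipmup → bevigsipmup) add the prefix be-.
So powipwul → bepowipwul.

bepowipwul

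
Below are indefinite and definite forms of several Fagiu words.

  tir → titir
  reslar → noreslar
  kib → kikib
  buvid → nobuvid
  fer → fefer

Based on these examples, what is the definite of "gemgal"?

nogemgal

fer and reslar both end in -r yet inflect differently (fefer, noreslar), so the final letter is not what conditions the rule; the number of vowels is.
"gemgal" has 2 vowels. The stems with 2 vowels (buvid → nobuvid, reslar → noreslar) add the prefix no-.
So gemgal → nogemgal.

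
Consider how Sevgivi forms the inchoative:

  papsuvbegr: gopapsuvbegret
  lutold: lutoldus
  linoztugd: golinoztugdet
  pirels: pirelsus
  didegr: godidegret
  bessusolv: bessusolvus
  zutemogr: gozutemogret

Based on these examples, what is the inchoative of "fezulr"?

fezulrus

linoztugd and lutold both end in -d yet inflect differently (golinoztugdet, lutoldus), so the final letter is not what conditions the rule; the second-to-last letter is.
"fezulr" has second-to-last letter 'l'. The stems whose second-to-last letter is 'l' (lutold → lutoldus, bessusolv → bessusolvus, pirels → pirelsus) add -us.
The other pattern: stems whose second-to-last letter is 'g' add go- … -et around the stem.
So fezulr → fezulrus.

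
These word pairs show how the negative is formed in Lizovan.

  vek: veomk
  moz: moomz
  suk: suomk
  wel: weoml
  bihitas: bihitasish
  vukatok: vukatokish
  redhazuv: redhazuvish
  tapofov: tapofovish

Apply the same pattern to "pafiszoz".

pafiszozish

vek and vukatok both end in -k yet inflect differently (veomk, vukatokish), so the final letter is not what conditions the rule; the number of vowels is.
"pafiszoz" has 3 vowels. The stems with 3 vowels (bihitas → bihitasish, vukatok → vukatokish, redhazuv → redhazuvish) add -ish.
The other pattern: stems with 1 vowel insert -om- after the first vowel.
So pafiszoz → pafiszozish.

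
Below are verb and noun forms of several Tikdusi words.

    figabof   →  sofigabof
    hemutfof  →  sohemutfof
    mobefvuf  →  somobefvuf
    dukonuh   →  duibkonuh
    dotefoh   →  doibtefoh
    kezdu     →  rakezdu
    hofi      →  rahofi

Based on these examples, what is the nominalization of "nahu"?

"nahu" ends in -u. The one such stem in the data (kezdu → rakezdu) adds the prefix ra-, so the same rule applies.
The other patterns: stems ending in -f add the prefix so-; stems ending in -h insert -ib- after the first vowel.
So nahu → ranahu.

ranahu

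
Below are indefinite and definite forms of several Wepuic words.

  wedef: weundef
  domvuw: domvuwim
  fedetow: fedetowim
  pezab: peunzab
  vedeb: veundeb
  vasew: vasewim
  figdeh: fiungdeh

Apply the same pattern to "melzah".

meunlzah

vasew and wedef both have last vowel 'e' yet inflect differently (vasewim, weundef), so the last vowel is not what conditions the rule; the final letter is.
"melzah" ends in -h. The one such stem in the data (figdeh → fiungdeh) inserts -un- after the first vowel (as do wedef, vedeb), so the same rule applies.
The other pattern: stems ending in -w add -im.
So melzah → meunlzah.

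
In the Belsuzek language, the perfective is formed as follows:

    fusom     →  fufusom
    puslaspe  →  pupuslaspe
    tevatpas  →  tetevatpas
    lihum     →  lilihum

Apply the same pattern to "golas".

gogolas

Every pair shown (fusom → fufusom, puslaspe → pupuslaspe, tevatpas → tetevatpas, …) follows the same rule: repeat the first consonant+vowel as a prefix.
So golas → gogolas.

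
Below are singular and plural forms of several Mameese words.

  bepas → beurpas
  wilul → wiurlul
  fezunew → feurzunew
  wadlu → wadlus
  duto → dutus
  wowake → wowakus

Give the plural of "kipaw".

"kipaw" ends in a consonant. The stems ending in a consonant (bepas → beurpas, wilul → wiurlul, fezunew → feurzunew) insert -ur- after the first vowel.
The other pattern: stems ending in a vowel drop the final letter and add -us.
So kipaw → kiurpaw.

kiurpaw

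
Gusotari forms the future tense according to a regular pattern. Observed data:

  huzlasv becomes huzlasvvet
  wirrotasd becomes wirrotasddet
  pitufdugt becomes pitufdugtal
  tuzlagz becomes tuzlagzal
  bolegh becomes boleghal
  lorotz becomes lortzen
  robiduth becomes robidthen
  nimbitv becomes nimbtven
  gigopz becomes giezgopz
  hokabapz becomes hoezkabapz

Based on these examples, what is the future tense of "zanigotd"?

tuzlagz and lorotz both end in -z yet inflect differently (tuzlagzal, lortzen), so the final letter is not what conditions the rule; the second-to-last letter is.
"zanigotd" has second-to-last letter 't'. The stems whose second-to-last letter is 't' (lorotz → lortzen, robiduth → robidthen, nimbitv → nimbtven) delete the last vowel and add -en.
So zanigotd → zanigtden.

zanigtden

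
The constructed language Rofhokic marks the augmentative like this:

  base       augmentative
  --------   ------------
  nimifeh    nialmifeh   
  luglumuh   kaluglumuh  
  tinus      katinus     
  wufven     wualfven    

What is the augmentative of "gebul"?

nimifeh and luglumuh both end in -h yet inflect differently (nialmifeh, kaluglumuh), so the final letter is not what conditions the rule; the last vowel is.
"gebul" has last vowel 'u'. The stems whose last vowel is 'u' (luglumuh → kaluglumuh, tinus → katinus) add the prefix ka-.
The other pattern: stems whose last vowel is 'e' insert -al- after the first vowel.
So gebul → kagebul.

kagebul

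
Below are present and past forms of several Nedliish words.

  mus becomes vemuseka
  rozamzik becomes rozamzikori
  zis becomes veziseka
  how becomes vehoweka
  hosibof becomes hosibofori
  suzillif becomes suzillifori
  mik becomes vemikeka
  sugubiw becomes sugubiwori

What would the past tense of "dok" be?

vedokeka

how and sugubiw both end in -w yet inflect differently (vehoweka, sugubiwori), so the final letter is not what conditions the rule; the number of vowels is.
"dok" has 1 vowel. The stems with 1 vowel (how → vehoweka, mik → vemikeka, mus → vemuseka) add ve- … -eka around the stem.
The other pattern: stems with 3 vowels add -ori.
So dok → vedokeka.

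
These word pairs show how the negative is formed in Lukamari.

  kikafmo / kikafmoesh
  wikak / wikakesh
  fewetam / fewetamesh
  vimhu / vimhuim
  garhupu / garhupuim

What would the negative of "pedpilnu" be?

vimhu and wikak both have 2 vowels yet inflect differently (vimhuim, wikakesh), so the number of vowels is not what conditions the rule; the final letter is.
"pedpilnu" ends in -u. The stems ending in -u (garhupu → garhupuim, vimhu → vimhuim) add -im.
The other pattern: stems ending in -k, -m or -o add -esh.
So pedpilnu → pedpilnuim.

pedpilnuim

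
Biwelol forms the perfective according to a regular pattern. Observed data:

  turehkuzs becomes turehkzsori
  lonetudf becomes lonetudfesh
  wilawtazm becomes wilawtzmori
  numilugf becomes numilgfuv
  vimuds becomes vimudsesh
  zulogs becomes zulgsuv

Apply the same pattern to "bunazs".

bunzsori

turehkuzs and zulogs both end in -s yet inflect differently (turehkzsori, zulgsuv), so the final letter is not what conditions the rule; the second-to-last letter is.
"bunazs" has second-to-last letter 'z'. The stems whose second-to-last letter is 'z' (turehkuzs → turehkzsori, wilawtazm → wilawtzmori) delete the last vowel and add -ori.
So bunazs → bunzsori.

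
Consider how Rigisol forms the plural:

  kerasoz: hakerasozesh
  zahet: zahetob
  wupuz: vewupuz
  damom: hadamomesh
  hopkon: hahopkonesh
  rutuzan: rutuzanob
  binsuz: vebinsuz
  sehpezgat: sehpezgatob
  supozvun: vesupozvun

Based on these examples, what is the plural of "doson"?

hadosonesh

"doson" has last vowel 'o'. The stems whose last vowel is 'o' (hopkon → hahopkonesh, damom → hadamomesh, kerasoz → hakerasozesh) add ha- … -esh around the stem.
So doson → hadosonesh.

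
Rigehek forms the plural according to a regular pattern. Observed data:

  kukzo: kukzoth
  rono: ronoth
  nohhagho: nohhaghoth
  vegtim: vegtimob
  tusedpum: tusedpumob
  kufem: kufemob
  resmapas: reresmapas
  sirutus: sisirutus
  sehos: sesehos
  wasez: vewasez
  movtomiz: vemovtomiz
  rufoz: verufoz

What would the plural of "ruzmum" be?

"ruzmum" ends in -m. The stems ending in -m (vegtim → vegtimob, tusedpum → tusedpumob, kufem → kufemob) add -ob.
So ruzmum → ruzmumob.

ruzmumob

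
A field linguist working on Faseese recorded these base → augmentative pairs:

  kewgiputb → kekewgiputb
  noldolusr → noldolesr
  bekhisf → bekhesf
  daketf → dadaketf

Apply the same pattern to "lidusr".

lidesr

bekhisf and daketf both end in -f yet inflect differently (bekhesf, dadaketf), so the final letter is not what conditions the rule; the second-to-last letter is.
"lidusr" has second-to-last letter 's'. The stems whose second-to-last letter is 's' (noldolusr → noldolesr, bekhisf → bekhesf) change the last vowel to 'e'.
So lidusr → lidesr.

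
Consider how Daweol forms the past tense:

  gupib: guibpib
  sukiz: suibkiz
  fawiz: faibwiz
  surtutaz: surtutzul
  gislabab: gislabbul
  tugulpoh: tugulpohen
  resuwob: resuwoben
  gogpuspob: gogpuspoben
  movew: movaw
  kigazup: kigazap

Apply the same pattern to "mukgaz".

"mukgaz" has last vowel 'a'. The stems whose last vowel is 'a' (surtutaz → surtutzul, gislabab → gislabbul) delete the last vowel and add -ul.
The other patterns: stems whose last vowel is 'i' insert -ib- after the first vowel; stems whose last vowel is 'o' add -en; stems whose last vowel is 'e' or 'u' change the last vowel to 'a'.
So mukgaz → mukgzul.

mukgzul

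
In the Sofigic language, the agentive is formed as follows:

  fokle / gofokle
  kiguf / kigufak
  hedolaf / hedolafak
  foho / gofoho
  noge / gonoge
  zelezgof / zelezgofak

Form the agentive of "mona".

gomona

zelezgof and foho both have last vowel 'o' yet inflect differently (zelezgofak, gofoho), so the last vowel is not what conditions the rule; whether the stem ends in a vowel or a consonant is.
"mona" ends in a vowel. The stems ending in a vowel (noge → gonoge, foho → gofoho, fokle → gofokle) add the prefix go-.
The other pattern: stems ending in a consonant add -ak.
So mona → gomona.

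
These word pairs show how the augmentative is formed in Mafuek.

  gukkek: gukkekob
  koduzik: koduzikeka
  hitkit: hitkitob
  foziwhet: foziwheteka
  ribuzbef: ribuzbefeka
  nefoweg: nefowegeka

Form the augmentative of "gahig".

hitkit and foziwhet both end in -t yet inflect differently (hitkitob, foziwheteka), so the final letter is not what conditions the rule; the number of vowels is.
"gahig" has 2 vowels. The stems with 2 vowels (hitkit → hitkitob, gukkek → gukkekob) add -ob.
So gahig → gahigob.

gahigob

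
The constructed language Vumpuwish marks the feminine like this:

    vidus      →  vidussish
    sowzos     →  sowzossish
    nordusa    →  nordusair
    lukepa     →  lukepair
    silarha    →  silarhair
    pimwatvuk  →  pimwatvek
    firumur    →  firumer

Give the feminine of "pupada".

vidus and pimwatvuk both have last vowel 'u' yet inflect differently (vidussish, pimwatvek), so the last vowel is not what conditions the rule; the final letter is.
"pupada" ends in -a. The stems ending in -a (nordusa → nordusair, lukepa → lukepair, silarha → silarhair) add -ir.
The other patterns: stems ending in -s double the final consonant and add -ish; stems ending in -k or -r change the last vowel to 'e'.
So pupada → pupadair.

pupadair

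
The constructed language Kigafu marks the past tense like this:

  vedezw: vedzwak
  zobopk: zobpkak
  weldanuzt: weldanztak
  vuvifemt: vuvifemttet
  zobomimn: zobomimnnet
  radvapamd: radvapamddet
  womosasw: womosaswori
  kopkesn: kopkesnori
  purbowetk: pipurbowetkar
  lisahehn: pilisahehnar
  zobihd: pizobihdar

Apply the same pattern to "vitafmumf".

weldanuzt and vuvifemt both end in -t yet inflect differently (weldanztak, vuvifemttet), so the final letter is not what conditions the rule; the second-to-last letter is.
"vitafmumf" has second-to-last letter 'm'. The stems whose second-to-last letter is 'm' (vuvifemt → vuvifemttet, zobomimn → zobomimnnet, radvapamd → radvapamddet) double the final consonant and add -et.
The other patterns: stems whose second-to-last letter is 'p' or 'z' delete the last vowel and add -ak; stems whose second-to-last letter is 's' add -ori; stems whose second-to-last letter is 'h' or 't' add pi- … -ar around the stem.
So vitafmumf → vitafmumffet.

vitafmumffet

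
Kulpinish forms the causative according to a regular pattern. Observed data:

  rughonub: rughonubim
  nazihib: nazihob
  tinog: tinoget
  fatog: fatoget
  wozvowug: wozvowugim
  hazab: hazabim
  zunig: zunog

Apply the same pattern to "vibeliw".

vibelow

tinog and zunig both end in -g yet inflect differently (tinoget, zunog), so the final letter is not what conditions the rule; the last vowel is.
"vibeliw" has last vowel 'i'. The stems whose last vowel is 'i' (nazihib → nazihob, zunig → zunog) change the last vowel to 'o'.
So vibeliw → vibelow.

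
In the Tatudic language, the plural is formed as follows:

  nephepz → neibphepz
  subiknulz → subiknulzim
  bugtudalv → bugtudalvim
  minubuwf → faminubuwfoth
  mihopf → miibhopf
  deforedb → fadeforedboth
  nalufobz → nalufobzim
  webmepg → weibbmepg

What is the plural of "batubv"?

"batubv" has second-to-last letter 'b'. The one such stem in the data (nalufobz → nalufobzim) adds -im, so the same rule applies.
So batubv → batubvim.

batubvim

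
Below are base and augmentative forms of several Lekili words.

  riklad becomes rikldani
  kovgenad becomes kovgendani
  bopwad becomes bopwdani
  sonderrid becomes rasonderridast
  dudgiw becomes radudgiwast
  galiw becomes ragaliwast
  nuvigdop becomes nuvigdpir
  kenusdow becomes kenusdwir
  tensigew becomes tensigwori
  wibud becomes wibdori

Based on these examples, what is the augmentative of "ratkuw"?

riklad and sonderrid both end in -d yet inflect differently (rikldani, rasonderridast), so the final letter is not what conditions the rule; the last vowel is.
"ratkuw" has last vowel 'u'. The one such stem in the data (wibud → wibdori) deletes the last vowel and adds -ori (as does tensigew), so the same rule applies.
The other patterns: stems whose last vowel is 'a' delete the last vowel and add -ani; stems whose last vowel is 'i' add ra- … -ast around the stem; stems whose last vowel is 'o' delete the last vowel and add -ir.
So ratkuw → ratkwori.

ratkwori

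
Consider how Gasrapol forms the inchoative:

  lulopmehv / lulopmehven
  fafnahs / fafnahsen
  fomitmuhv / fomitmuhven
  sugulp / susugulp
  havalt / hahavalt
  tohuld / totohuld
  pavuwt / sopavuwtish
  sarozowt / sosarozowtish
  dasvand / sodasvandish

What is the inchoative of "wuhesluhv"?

havalt and pavuwt both end in -t yet inflect differently (hahavalt, sopavuwtish), so the final letter is not what conditions the rule; the second-to-last letter is.
"wuhesluhv" has second-to-last letter 'h'. The stems whose second-to-last letter is 'h' (lulopmehv → lulopmehven, fafnahs → fafnahsen, fomitmuhv → fomitmuhven) add -en.
The other patterns: stems whose second-to-last letter is 'l' repeat the first consonant+vowel as a prefix; stems whose second-to-last letter is 'n' or 'w' add so- … -ish around the stem.
So wuhesluhv → wuhesluhven.

wuhesluhven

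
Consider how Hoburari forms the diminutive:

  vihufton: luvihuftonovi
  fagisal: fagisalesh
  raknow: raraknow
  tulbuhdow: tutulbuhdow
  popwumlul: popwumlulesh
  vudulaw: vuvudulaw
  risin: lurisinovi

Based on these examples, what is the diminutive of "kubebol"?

fagisal and vudulaw both have last vowel 'a' yet inflect differently (fagisalesh, vuvudulaw), so the last vowel is not what conditions the rule; the final letter is.
"kubebol" ends in -l. The stems ending in -l (popwumlul → popwumlulesh, fagisal → fagisalesh) add -esh.
The other patterns: stems ending in -w repeat the first consonant+vowel as a prefix; stems ending in -n add lu- … -ovi around the stem.
So kubebol → kubebolesh.

kubebolesh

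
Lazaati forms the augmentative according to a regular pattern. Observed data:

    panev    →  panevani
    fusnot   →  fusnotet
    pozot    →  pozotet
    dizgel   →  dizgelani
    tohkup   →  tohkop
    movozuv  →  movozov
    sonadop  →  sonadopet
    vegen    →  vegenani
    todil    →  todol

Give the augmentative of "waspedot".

dizgel and todil both end in -l yet inflect differently (dizgelani, todol), so the final letter is not what conditions the rule; the last vowel is.
"waspedot" has last vowel 'o'. The stems whose last vowel is 'o' (fusnot → fusnotet, pozot → pozotet, sonadop → sonadopet) add -et.
The other patterns: stems whose last vowel is 'e' add -ani; stems whose last vowel is 'i' or 'u' change the last vowel to 'o'.
So waspedot → waspedotet.

waspedotet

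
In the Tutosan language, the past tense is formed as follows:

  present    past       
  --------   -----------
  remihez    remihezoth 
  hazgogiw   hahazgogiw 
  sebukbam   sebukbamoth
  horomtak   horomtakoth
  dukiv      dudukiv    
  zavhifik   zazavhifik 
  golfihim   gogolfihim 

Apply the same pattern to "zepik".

zezepik

zavhifik and horomtak both end in -k yet inflect differently (zazavhifik, horomtakoth), so the final letter is not what conditions the rule; the last vowel is.
"zepik" has last vowel 'i'. The stems whose last vowel is 'i' (golfihim → gogolfihim, dukiv → dudukiv, zavhifik → zazavhifik) repeat the first consonant+vowel as a prefix.
The other pattern: stems whose last vowel is 'a' or 'e' add -oth.
So zepik → zezepik.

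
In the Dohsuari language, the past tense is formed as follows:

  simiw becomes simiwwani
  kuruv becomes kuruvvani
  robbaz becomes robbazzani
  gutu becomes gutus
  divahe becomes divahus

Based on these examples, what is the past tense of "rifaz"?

rifazzani

kuruv and gutu both have last vowel 'u' yet inflect differently (kuruvvani, gutus), so the last vowel is not what conditions the rule; whether the stem ends in a vowel or a consonant is.
"rifaz" ends in a consonant. The stems ending in a consonant (kuruv → kuruvvani, simiw → simiwwani, robbaz → robbazzani) double the final consonant and add -ani.
The other pattern: stems ending in a vowel drop the final letter and add -us.
So rifaz → rifazzani.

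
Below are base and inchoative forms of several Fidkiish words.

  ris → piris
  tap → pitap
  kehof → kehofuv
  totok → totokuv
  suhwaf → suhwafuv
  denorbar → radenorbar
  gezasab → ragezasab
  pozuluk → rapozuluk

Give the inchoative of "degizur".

radegizur

totok and pozuluk both end in -k yet inflect differently (totokuv, rapozuluk), so the final letter is not what conditions the rule; the number of vowels is.
"degizur" has 3 vowels. The stems with 3 vowels (denorbar → radenorbar, gezasab → ragezasab, pozuluk → rapozuluk) add the prefix ra-.
The other patterns: stems with 1 vowel add the prefix pi-; stems with 2 vowels add -uv.
So degizur → radegizur.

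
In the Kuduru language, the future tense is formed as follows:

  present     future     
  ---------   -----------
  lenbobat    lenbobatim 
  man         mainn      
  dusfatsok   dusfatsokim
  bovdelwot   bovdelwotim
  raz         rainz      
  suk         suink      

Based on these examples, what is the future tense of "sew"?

dusfatsok and suk both end in -k yet inflect differently (dusfatsokim, suink), so the final letter is not what conditions the rule; the number of vowels is.
"sew" has 1 vowel. The stems with 1 vowel (suk → suink, man → mainn, raz → rainz) insert -in- after the first vowel.
So sew → seinw.

seinw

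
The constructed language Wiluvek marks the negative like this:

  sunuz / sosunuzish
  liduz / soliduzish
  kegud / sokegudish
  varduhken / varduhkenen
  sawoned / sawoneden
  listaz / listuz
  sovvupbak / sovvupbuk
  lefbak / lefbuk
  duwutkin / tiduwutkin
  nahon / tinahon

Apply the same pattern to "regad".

regud

kegud and sawoned both end in -d yet inflect differently (sokegudish, sawoneden), so the final letter is not what conditions the rule; the last vowel is.
"regad" has last vowel 'a'. The stems whose last vowel is 'a' (listaz → listuz, sovvupbak → sovvupbuk, lefbak → lefbuk) change the last vowel to 'u'.
The other patterns: stems whose last vowel is 'u' add so- … -ish around the stem; stems whose last vowel is 'e' add -en; stems whose last vowel is 'i' or 'o' add the prefix ti-.
So regad → regud.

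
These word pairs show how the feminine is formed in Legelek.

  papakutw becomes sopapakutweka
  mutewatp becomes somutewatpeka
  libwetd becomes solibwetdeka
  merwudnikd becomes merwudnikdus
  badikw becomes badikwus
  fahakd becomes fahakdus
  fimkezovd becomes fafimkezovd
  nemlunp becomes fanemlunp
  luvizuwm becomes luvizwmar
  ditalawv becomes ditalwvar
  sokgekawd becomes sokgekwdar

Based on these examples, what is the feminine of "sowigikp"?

"sowigikp" has second-to-last letter 'k'. The stems whose second-to-last letter is 'k' (merwudnikd → merwudnikdus, badikw → badikwus, fahakd → fahakdus) add -us.
So sowigikp → sowigikpus.

sowigikpus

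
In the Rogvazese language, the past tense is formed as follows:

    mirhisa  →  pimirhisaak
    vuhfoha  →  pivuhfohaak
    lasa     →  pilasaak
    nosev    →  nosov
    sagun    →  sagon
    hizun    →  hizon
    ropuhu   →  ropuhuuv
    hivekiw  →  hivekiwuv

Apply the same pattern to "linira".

piliniraak

"linira" ends in -a. The stems ending in -a (mirhisa → pimirhisaak, vuhfoha → pivuhfohaak, lasa → pilasaak) add pi- … -ak around the stem.
The other patterns: stems ending in -n or -v change the last vowel to 'o'; stems ending in -u or -w add -uv.
So linira → piliniraak.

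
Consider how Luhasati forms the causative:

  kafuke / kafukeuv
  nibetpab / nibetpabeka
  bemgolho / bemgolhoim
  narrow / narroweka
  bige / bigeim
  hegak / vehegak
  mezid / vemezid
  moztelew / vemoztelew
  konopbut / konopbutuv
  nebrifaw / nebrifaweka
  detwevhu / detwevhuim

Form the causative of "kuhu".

narrow and moztelew both end in -w yet inflect differently (narroweka, vemoztelew), so the final letter is not what conditions the rule; the first letter is.
"kuhu" begins with k-. The stems beginning with k- (kafuke → kafukeuv, konopbut → konopbutuv) add -uv.
The other patterns: stems beginning with n- add -eka; stems beginning with h- or m- add the prefix ve-; stems beginning with b- or d- add -im.
So kuhu → kuhuuv.

kuhuuv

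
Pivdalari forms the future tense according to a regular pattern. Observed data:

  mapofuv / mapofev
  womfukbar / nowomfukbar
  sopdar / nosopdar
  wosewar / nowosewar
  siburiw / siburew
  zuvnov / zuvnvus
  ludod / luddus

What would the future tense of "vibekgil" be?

vibekgel

zuvnov and mapofuv both end in -v yet inflect differently (zuvnvus, mapofev), so the final letter is not what conditions the rule; the last vowel is.
"vibekgil" has last vowel 'i'. The one such stem in the data (siburiw → siburew) changes the last vowel to 'e' (as does mapofuv), so the same rule applies.
So vibekgil → vibekgel.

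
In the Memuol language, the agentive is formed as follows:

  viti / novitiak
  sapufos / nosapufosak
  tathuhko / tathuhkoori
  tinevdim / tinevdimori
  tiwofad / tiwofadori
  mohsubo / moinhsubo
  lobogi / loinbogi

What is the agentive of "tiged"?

tathuhko and mohsubo both end in -o yet inflect differently (tathuhkoori, moinhsubo), so the final letter is not what conditions the rule; the first letter is.
"tiged" begins with t-. The stems beginning with t- (tathuhko → tathuhkoori, tinevdim → tinevdimori, tiwofad → tiwofadori) add -ori.
So tiged → tigedori.

tigedori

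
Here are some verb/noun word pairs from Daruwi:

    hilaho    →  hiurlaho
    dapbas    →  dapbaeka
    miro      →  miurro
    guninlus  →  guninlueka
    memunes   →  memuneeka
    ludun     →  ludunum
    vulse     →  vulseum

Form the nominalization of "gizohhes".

gizohheeka

"gizohhes" ends in -s. The stems ending in -s (memunes → memuneeka, guninlus → guninlueka, dapbas → dapbaeka) drop the final letter and add -eka.
The other patterns: stems ending in -o insert -ur- after the first vowel; stems ending in -e or -n add -um.
So gizohhes → gizohheeka.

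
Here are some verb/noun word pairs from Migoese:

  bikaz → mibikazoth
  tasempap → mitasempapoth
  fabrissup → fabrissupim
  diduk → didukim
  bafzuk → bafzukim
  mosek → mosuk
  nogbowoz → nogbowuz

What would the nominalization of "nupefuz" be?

nupefuzim

tasempap and fabrissup both end in -p yet inflect differently (mitasempapoth, fabrissupim), so the final letter is not what conditions the rule; the last vowel is.
"nupefuz" has last vowel 'u'. The stems whose last vowel is 'u' (fabrissup → fabrissupim, diduk → didukim, bafzuk → bafzukim) add -im.
So nupefuz → nupefuzim.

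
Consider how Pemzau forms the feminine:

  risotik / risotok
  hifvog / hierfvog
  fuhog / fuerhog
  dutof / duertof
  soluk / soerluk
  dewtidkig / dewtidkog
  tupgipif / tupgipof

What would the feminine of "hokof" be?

risotik and soluk both end in -k yet inflect differently (risotok, soerluk), so the final letter is not what conditions the rule; the last vowel is.
"hokof" has last vowel 'o'. The stems whose last vowel is 'o' (fuhog → fuerhog, dutof → duertof, hifvog → hierfvog) insert -er- after the first vowel.
So hokof → hoerkof.

hoerkof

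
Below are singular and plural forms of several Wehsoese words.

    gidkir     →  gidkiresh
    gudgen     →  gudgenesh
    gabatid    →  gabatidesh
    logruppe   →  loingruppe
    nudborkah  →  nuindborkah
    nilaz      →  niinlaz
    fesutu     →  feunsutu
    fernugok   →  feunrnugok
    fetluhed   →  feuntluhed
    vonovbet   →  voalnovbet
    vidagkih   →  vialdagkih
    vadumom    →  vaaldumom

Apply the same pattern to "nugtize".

gabatid and fetluhed both end in -d yet inflect differently (gabatidesh, feuntluhed), so the final letter is not what conditions the rule; the first letter is.
"nugtize" begins with n-. The stems beginning with n- (nudborkah → nuindborkah, nilaz → niinlaz) insert -in- after the first vowel.
The other patterns: stems beginning with g- add -esh; stems beginning with f- insert -un- after the first vowel; stems beginning with v- insert -al- after the first vowel.
So nugtize → nuingtize.

nuingtize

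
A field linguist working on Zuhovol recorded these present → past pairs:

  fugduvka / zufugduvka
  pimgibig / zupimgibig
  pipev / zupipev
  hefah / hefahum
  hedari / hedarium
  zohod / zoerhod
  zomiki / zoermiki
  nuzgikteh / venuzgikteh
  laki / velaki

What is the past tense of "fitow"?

zufitow

hedari and zomiki both end in -i yet inflect differently (hedarium, zoermiki), so the final letter is not what conditions the rule; the first letter is.
"fitow" begins with f-. The one such stem in the data (fugduvka → zufugduvka) adds the prefix zu-, so the same rule applies.
The other patterns: stems beginning with h- add -um; stems beginning with z- insert -er- after the first vowel; stems beginning with l- or n- add the prefix ve-.
So fitow → zufitow.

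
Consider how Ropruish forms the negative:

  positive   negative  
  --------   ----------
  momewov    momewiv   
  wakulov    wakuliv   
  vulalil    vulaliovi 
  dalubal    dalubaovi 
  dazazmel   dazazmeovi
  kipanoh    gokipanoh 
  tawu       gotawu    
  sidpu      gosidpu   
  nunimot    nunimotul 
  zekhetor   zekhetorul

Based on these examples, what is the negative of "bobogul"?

boboguovi

momewov and kipanoh both have last vowel 'o' yet inflect differently (momewiv, gokipanoh), so the last vowel is not what conditions the rule; the final letter is.
"bobogul" ends in -l. The stems ending in -l (vulalil → vulaliovi, dalubal → dalubaovi, dazazmel → dazazmeovi) drop the final letter and add -ovi.
The other patterns: stems ending in -v change the last vowel to 'i'; stems ending in -h or -u add the prefix go-; stems ending in -r or -t add -ul.
So bobogul → boboguovi.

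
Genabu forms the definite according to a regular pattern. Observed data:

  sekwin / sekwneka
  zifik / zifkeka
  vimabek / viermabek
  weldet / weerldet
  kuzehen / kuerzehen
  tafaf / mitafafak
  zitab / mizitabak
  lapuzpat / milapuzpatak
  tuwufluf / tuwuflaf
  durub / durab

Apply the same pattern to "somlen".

"somlen" has last vowel 'e'. The stems whose last vowel is 'e' (vimabek → viermabek, weldet → weerldet, kuzehen → kuerzehen) insert -er- after the first vowel.
The other patterns: stems whose last vowel is 'i' delete the last vowel and add -eka; stems whose last vowel is 'a' add mi- … -ak around the stem; stems whose last vowel is 'u' change the last vowel to 'a'.
So somlen → soermlen.

soermlen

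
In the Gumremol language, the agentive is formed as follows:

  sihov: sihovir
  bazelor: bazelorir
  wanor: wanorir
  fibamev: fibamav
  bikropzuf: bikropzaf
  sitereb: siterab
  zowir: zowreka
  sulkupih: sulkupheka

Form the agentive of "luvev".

luvav

sihov and fibamev both end in -v yet inflect differently (sihovir, fibamav), so the final letter is not what conditions the rule; the last vowel is.
"luvev" has last vowel 'e'. The stems whose last vowel is 'e' (fibamev → fibamav, sitereb → siterab) change the last vowel to 'a'.
So luvev → luvav.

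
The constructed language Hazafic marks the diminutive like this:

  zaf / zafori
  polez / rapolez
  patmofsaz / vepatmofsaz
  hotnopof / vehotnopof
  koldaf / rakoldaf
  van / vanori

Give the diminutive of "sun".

zaf and koldaf both end in -f yet inflect differently (zafori, rakoldaf), so the final letter is not what conditions the rule; the number of vowels is.
"sun" has 1 vowel. The stems with 1 vowel (zaf → zafori, van → vanori) add -ori.
So sun → sunori.

sunori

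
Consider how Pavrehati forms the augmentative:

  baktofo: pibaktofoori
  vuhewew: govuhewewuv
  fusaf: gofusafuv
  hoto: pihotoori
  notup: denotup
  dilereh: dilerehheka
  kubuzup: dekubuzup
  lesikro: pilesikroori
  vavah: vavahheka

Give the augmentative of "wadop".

dewadop

"wadop" ends in -p. The stems ending in -p (kubuzup → dekubuzup, notup → denotup) add the prefix de-.
So wadop → dewadop.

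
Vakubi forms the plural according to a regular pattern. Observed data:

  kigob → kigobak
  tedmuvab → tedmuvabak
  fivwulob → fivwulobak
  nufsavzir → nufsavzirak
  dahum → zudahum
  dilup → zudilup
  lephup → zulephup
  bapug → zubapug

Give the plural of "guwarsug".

"guwarsug" ends in -g. The one such stem in the data (bapug → zubapug) adds the prefix zu-, so the same rule applies.
The other pattern: stems ending in -b or -r add -ak.
So guwarsug → zuguwarsug.

zuguwarsug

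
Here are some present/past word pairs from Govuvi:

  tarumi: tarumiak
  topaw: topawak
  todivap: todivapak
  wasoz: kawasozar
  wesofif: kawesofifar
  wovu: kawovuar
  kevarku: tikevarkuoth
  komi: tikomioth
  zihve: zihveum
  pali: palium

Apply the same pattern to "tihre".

tihreak

wovu and kevarku both end in -u yet inflect differently (kawovuar, tikevarkuoth), so the final letter is not what conditions the rule; the first letter is.
"tihre" begins with t-. The stems beginning with t- (tarumi → tarumiak, topaw → topawak, todivap → todivapak) add -ak.
So tihre → tihreak.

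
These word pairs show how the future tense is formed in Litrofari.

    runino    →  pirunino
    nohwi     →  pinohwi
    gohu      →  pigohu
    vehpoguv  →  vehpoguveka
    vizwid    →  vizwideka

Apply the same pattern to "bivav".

bivaveka

vizwid and nohwi both have last vowel 'i' yet inflect differently (vizwideka, pinohwi), so the last vowel is not what conditions the rule; whether the stem ends in a vowel or a consonant is.
"bivav" ends in a consonant. The stems ending in a consonant (vizwid → vizwideka, vehpoguv → vehpoguveka) add -eka.
So bivav → bivaveka.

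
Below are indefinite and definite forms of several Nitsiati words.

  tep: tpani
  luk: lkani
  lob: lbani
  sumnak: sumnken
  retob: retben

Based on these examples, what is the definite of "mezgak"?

mezgken

"mezgak" has 2 vowels. The stems with 2 vowels (sumnak → sumnken, retob → retben) delete the last vowel and add -en.
The other pattern: stems with 1 vowel delete the last vowel and add -ani.
So mezgak → mezgken.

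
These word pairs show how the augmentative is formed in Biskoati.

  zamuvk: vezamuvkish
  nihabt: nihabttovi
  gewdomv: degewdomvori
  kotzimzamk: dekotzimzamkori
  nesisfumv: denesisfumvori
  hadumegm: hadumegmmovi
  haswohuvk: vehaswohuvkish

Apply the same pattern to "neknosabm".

neknosabmmovi

haswohuvk and kotzimzamk both end in -k yet inflect differently (vehaswohuvkish, dekotzimzamkori), so the final letter is not what conditions the rule; the second-to-last letter is.
"neknosabm" has second-to-last letter 'b'. The one such stem in the data (nihabt → nihabttovi) doubles the final consonant and adds -ovi (as does hadumegm), so the same rule applies.
So neknosabm → neknosabmmovi.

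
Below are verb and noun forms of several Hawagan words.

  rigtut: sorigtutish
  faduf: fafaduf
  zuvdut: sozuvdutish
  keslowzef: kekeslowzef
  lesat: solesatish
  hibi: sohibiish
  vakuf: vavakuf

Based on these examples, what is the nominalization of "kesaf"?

faduf and rigtut both have last vowel 'u' yet inflect differently (fafaduf, sorigtutish), so the last vowel is not what conditions the rule; the final letter is.
"kesaf" ends in -f. The stems ending in -f (keslowzef → kekeslowzef, faduf → fafaduf, vakuf → vavakuf) repeat the first consonant+vowel as a prefix.
The other pattern: stems ending in -i or -t add so- … -ish around the stem.
So kesaf → kekesaf.

kekesaf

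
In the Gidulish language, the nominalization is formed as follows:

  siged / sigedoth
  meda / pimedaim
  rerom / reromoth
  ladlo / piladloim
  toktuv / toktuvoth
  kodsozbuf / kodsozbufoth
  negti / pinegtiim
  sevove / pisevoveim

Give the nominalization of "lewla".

siged and sevove both have last vowel 'e' yet inflect differently (sigedoth, pisevoveim), so the last vowel is not what conditions the rule; whether the stem ends in a vowel or a consonant is.
"lewla" ends in a vowel. The stems ending in a vowel (sevove → pisevoveim, meda → pimedaim, negti → pinegtiim) add pi- … -im around the stem.
So lewla → pilewlaim.

pilewlaim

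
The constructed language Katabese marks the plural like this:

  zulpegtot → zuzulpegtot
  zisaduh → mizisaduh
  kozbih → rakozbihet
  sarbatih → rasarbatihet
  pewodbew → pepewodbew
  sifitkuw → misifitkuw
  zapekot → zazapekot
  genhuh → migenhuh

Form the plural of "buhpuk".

"buhpuk" has last vowel 'u'. The stems whose last vowel is 'u' (zisaduh → mizisaduh, sifitkuw → misifitkuw, genhuh → migenhuh) add the prefix mi-.
The other patterns: stems whose last vowel is 'i' add ra- … -et around the stem; stems whose last vowel is 'e' or 'o' repeat the first consonant+vowel as a prefix.
So buhpuk → mibuhpuk.

mibuhpuk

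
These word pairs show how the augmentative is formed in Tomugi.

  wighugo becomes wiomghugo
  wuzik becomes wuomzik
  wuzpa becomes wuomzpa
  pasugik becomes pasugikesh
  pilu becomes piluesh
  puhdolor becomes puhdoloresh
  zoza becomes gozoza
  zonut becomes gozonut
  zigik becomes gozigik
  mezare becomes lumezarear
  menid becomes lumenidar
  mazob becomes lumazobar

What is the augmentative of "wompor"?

woommpor

wuzik and pasugik both end in -k yet inflect differently (wuomzik, pasugikesh), so the final letter is not what conditions the rule; the first letter is.
"wompor" begins with w-. The stems beginning with w- (wighugo → wiomghugo, wuzik → wuomzik, wuzpa → wuomzpa) insert -om- after the first vowel.
So wompor → woommpor.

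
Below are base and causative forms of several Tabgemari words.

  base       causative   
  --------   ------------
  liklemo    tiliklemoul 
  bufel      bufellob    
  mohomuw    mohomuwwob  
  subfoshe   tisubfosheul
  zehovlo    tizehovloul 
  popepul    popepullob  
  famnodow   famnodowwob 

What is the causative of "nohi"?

liklemo and famnodow both have last vowel 'o' yet inflect differently (tiliklemoul, famnodowwob), so the last vowel is not what conditions the rule; whether the stem ends in a vowel or a consonant is.
"nohi" ends in a vowel. The stems ending in a vowel (subfoshe → tisubfosheul, liklemo → tiliklemoul, zehovlo → tizehovloul) add ti- … -ul around the stem.
So nohi → tinohiul.

tinohiul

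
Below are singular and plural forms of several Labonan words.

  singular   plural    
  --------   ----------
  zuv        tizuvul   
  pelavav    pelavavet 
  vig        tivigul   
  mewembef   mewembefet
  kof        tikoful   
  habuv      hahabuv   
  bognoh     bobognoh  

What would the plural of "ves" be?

"ves" has 1 vowel. The stems with 1 vowel (vig → tivigul, kof → tikoful, zuv → tizuvul) add ti- … -ul around the stem.
The other patterns: stems with 2 vowels repeat the first consonant+vowel as a prefix; stems with 3 vowels add -et.
So ves → tivesul.

tivesul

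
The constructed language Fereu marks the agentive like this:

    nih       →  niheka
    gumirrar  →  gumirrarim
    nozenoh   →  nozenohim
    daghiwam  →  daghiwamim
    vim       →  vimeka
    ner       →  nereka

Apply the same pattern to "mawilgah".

mawilgahim

gumirrar and ner both end in -r yet inflect differently (gumirrarim, nereka), so the final letter is not what conditions the rule; the number of vowels is.
"mawilgah" has 3 vowels. The stems with 3 vowels (daghiwam → daghiwamim, gumirrar → gumirrarim, nozenoh → nozenohim) add -im.
The other pattern: stems with 1 vowel add -eka.
So mawilgah → mawilgahim.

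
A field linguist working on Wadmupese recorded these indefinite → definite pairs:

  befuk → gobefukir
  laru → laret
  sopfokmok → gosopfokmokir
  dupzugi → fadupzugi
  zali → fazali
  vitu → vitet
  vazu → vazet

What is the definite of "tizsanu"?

"tizsanu" ends in -u. The stems ending in -u (laru → laret, vitu → vitet, vazu → vazet) drop the final letter and add -et.
So tizsanu → tizsanet.

tizsanet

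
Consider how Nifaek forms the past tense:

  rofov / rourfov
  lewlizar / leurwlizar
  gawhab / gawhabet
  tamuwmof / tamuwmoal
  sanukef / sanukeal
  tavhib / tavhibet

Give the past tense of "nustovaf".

nustovaal

"nustovaf" ends in -f. The stems ending in -f (tamuwmof → tamuwmoal, sanukef → sanukeal) drop the final letter and add -al.
So nustovaf → nustovaal.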